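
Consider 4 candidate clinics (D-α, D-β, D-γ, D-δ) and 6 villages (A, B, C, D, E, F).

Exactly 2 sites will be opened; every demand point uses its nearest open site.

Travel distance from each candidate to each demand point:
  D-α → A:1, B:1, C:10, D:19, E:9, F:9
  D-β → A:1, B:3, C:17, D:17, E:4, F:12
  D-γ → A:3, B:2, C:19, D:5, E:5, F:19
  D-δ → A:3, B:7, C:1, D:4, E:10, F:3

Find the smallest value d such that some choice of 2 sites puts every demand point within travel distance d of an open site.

4

Open {D-β, D-δ}.
  Farthest demand point is D at travel distance 4 (to D-δ); all others are ≤ 4.
With {D-γ, D-δ} the worst case is 5.
With {D-α, D-δ} the worst case is 9.
No size-2 selection achieves below 4.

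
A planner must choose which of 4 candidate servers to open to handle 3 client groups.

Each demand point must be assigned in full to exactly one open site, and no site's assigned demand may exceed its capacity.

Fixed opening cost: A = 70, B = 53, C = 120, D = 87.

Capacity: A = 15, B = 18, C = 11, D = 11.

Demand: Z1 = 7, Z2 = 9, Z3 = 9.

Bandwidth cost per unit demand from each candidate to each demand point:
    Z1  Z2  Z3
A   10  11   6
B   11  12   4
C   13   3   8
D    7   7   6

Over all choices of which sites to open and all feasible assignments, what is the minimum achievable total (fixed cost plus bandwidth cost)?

Open {B, C}; cheapest assignment that respects the capacities:
  B (cap 18, load 16): Z1, Z3 — cost 7×11 + 9×4 = 113
  C (cap 11, load 9): Z2 — cost 9×3 = 27
  Shipping 140, fixed 173 → total 313.
  Any other capacity-feasible assignment to {B, C} ships for at least 140.
Compare {B, D}: its best feasible assignment gives total 316.
Compare {A, B}: its best feasible assignment gives total 335.
Every other set of open sites that can feasibly serve all demand totals ≥ 316 even under its best assignment. Minimum: 313.

313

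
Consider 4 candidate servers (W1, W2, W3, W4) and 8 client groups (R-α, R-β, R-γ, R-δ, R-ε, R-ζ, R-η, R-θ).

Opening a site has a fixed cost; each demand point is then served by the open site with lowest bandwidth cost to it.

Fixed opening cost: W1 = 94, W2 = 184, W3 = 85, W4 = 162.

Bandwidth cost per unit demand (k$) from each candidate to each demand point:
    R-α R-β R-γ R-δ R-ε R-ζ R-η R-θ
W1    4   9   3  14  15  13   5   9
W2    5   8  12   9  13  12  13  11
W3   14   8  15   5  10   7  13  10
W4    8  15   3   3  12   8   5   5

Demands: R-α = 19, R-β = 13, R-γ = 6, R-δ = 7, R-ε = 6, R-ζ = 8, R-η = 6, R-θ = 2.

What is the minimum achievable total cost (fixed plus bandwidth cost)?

Open {W1, W3}: assign each demand point to its cheapest open site.
  R-α→W1 19×4=76, R-β→W3 13×8=104, R-γ→W1 6×3=18, R-δ→W3 7×5=35, R-ε→W3 6×10=60, R-ζ→W3 8×7=56, R-η→W1 6×5=30, R-θ→W1 2×9=18
  bandwidth cost 397, fixed 179 → total 576.
Compare {W1}: bandwidth cost 551 + fixed 94 = 645.
Compare {W1, W4}: bandwidth cost 408 + fixed 256 = 664.
Compare {W3, W4}: bandwidth cost 451 + fixed 247 = 698.
All other subsets cost ≥ 645. Minimum total cost: 576.

576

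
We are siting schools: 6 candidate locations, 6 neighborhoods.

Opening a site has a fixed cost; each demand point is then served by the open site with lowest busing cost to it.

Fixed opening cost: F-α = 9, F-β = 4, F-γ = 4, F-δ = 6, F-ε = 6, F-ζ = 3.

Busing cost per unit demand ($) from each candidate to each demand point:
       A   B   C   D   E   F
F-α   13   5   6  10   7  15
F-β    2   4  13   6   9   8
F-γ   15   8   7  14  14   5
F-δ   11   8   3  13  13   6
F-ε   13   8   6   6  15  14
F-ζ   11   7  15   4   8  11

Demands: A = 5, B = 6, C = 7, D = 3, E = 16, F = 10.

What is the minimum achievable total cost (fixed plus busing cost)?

255

Open {F-α, F-β, F-γ, F-δ, F-ζ}: assign each demand point to its cheapest open site.
  A→F-β 5×2=10, B→F-β 6×4=24, C→F-δ 7×3=21, D→F-ζ 3×4=12, E→F-α 16×7=112, F→F-γ 10×5=50
  busing cost 229, fixed 26 → total 255.
Compare {F-α, F-β, F-γ, F-δ}: busing cost 235 + fixed 23 = 258.
Compare {F-α, F-β, F-δ, F-ζ}: busing cost 239 + fixed 22 = 261.
Compare {F-α, F-β, F-γ, F-δ, F-ε, F-ζ}: busing cost 229 + fixed 32 = 261.
All other subsets cost ≥ 258. Minimum total cost: 255.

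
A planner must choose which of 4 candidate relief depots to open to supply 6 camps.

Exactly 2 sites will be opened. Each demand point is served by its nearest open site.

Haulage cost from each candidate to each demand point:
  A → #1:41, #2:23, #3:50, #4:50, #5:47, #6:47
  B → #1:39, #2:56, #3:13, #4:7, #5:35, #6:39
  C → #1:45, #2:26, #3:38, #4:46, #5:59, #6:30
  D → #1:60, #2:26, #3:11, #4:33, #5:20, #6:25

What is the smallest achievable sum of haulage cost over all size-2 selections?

128

Open {B, D}.
  #1→B 39, #2→D 26, #3→D 11, #4→B 7, #5→D 20, #6→D 25  ⇒ total 128.
Compare {B, C}: total 150.
Compare {A, D}: total 153.
No size-2 selection does better; minimum is 128.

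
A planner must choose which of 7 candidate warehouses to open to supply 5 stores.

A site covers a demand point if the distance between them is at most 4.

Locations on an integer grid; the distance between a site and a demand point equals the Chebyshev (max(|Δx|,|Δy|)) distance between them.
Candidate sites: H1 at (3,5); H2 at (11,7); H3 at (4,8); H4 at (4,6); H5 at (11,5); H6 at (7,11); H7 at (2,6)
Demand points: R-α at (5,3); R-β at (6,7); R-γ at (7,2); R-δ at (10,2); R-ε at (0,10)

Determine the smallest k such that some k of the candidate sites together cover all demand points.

Coverage sets (demand points within 4 of each site):
  H1: {R-α, R-β, R-γ}
  H2: {}
  H3: {R-β, R-ε}
  H4: {R-α, R-β, R-γ, R-ε}
  H5: {R-γ, R-δ}
  H6: {R-β}
  H7: {R-α, R-β, R-ε}
No single site covers all 5 demand points.
But {H4, H5} covers everything, so the minimum is 2.

2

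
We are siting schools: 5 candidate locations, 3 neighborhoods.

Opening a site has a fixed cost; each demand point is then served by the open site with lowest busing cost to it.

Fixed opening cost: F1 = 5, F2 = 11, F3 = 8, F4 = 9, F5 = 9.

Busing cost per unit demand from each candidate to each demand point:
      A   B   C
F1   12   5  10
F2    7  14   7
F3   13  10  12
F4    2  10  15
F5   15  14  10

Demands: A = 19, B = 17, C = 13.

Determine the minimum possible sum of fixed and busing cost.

239

Open {F1, F2, F4}: assign each demand point to its cheapest open site.
  A→F4 19×2=38, B→F1 17×5=85, C→F2 13×7=91
  busing cost 214, fixed 25 → total 239.
Compare {F1, F2, F3, F4}: busing cost 214 + fixed 33 = 247.
Compare {F1, F2, F4, F5}: busing cost 214 + fixed 34 = 248.
Compare {F1, F2, F3, F4, F5}: busing cost 214 + fixed 42 = 256.
All other subsets cost ≥ 247. Minimum total cost: 239.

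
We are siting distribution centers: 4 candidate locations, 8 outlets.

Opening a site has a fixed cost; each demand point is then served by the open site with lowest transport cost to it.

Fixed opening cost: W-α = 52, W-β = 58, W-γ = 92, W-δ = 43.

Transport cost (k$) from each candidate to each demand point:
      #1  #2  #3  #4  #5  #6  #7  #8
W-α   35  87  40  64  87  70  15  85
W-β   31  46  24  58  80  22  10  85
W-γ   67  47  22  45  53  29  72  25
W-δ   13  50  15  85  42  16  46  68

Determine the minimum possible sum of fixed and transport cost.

369

Open {W-β, W-δ}: assign each demand point to its cheapest open site.
  #1→W-δ 13, #2→W-β 46, #3→W-δ 15, #4→W-β 58, #5→W-δ 42, #6→W-δ 16, #7→W-β 10, #8→W-δ 68
  transport cost 268, fixed 101 → total 369.
Compare {W-δ}: transport cost 335 + fixed 43 = 378.
Compare {W-α, W-δ}: transport cost 283 + fixed 95 = 378.
Compare {W-γ, W-δ}: transport cost 249 + fixed 135 = 384.
All other subsets cost ≥ 378. Minimum total cost: 369.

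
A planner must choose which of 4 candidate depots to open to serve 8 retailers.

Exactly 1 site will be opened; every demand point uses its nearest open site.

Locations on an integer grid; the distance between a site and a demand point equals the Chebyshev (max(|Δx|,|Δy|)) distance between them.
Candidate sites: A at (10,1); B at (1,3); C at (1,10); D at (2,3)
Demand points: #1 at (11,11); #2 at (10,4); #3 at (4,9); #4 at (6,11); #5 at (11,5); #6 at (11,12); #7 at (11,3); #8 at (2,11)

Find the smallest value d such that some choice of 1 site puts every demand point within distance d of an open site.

9

Open {D}.
  Farthest demand point is #1 at distance 9 (to D); all others are ≤ 9.
With {B} the worst case is 10.
With {C} the worst case is 10.
No size-1 selection achieves below 9.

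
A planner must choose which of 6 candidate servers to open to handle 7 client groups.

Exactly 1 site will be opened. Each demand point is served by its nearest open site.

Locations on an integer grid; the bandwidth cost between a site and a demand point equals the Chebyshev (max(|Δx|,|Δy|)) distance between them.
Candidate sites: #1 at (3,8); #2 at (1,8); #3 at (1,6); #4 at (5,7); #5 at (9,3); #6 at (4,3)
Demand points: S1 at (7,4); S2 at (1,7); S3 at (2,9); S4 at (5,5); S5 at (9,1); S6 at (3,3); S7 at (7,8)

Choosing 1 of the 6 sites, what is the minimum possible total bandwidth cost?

24

Open {#4}.
  S1→#4 3, S2→#4 4, S3→#4 3, S4→#4 2, S5→#4 6, S6→#4 4, S7→#4 2  ⇒ total 24.
Compare {#1}: total 26.
Compare {#6}: total 26.
No size-1 selection does better; minimum is 24.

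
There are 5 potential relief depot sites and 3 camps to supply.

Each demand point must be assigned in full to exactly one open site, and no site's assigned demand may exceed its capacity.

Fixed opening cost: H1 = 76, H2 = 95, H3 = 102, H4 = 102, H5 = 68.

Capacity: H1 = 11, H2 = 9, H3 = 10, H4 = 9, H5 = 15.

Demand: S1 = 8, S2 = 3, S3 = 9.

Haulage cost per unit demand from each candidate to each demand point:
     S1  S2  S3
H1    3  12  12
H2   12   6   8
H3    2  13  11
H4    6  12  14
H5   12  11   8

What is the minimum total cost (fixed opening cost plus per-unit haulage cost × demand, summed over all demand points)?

Open {H1, H5}; cheapest assignment that respects the capacities:
  H1 (cap 11, load 8): S1 — cost 8×3 = 24
  H5 (cap 15, load 12): S2, S3 — cost 3×11 + 9×8 = 105
  Shipping 129, fixed 144 → total 273.
  Any other capacity-feasible assignment to {H1, H5} ships for at least 129.
Compare {H3, H5}: its best feasible assignment gives total 291.
Compare {H1, H2}: its best feasible assignment gives total 303.
Every other set of open sites that can feasibly serve all demand totals ≥ 291 even under its best assignment. Minimum: 273.

273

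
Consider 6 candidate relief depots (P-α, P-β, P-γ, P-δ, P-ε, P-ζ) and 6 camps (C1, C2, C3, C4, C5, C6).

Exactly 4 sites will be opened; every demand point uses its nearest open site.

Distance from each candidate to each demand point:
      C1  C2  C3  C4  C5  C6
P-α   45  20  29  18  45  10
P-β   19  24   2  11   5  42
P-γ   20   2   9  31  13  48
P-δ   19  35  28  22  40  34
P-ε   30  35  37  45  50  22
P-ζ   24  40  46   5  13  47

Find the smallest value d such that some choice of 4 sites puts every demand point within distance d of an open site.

Open {P-α, P-β, P-γ, P-δ}.
  Farthest demand point is C1 at distance 19 (to P-β); all others are ≤ 19.
With {P-α, P-β, P-γ, P-ε} the worst case is 19.
With {P-α, P-β, P-γ, P-ζ} the worst case is 19.
No size-4 selection achieves below 19.

19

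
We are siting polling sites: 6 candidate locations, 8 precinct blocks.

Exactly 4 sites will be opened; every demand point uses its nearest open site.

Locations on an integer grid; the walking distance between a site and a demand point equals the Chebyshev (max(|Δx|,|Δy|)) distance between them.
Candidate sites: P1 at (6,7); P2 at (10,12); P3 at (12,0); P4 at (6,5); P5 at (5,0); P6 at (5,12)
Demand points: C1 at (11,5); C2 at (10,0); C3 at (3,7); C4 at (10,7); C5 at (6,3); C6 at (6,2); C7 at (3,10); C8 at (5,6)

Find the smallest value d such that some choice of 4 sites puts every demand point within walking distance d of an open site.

Open {P1, P2, P3, P4}.
  Farthest demand point is C1 at walking distance 5 (to P1); all others are ≤ 5.
With {P1, P2, P3, P5} the worst case is 5.
With {P1, P2, P3, P6} the worst case is 5.
No size-4 selection achieves below 5.

5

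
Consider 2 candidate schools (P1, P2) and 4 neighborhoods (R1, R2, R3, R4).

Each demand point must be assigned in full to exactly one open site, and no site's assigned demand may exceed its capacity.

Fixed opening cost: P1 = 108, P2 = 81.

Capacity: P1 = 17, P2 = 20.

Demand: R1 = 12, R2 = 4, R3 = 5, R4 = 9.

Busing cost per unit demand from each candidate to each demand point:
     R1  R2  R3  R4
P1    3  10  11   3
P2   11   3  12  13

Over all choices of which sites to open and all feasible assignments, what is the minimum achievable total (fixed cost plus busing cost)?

Open {P1, P2}; cheapest assignment that respects the capacities:
  P1 (cap 17, load 17): R1, R3 — cost 12×3 + 5×11 = 91
  P2 (cap 20, load 13): R2, R4 — cost 4×3 + 9×13 = 129
  Shipping 220, fixed 189 → total 409.
  Any other capacity-feasible assignment to {P1, P2} ships for at least 220.
Total demand is 30 and no other set of sites has combined capacity ≥ 30, so {P1, P2} is the only feasible choice of open sites. Minimum: 409.

409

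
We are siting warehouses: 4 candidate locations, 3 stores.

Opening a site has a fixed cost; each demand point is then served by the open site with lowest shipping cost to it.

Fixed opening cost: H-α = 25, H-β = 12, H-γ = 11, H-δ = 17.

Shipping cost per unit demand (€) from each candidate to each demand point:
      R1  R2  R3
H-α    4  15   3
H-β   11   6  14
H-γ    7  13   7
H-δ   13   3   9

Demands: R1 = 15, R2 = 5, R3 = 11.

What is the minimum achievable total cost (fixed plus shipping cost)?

150

Open {H-α, H-δ}: assign each demand point to its cheapest open site.
  R1→H-α 15×4=60, R2→H-δ 5×3=15, R3→H-α 11×3=33
  shipping cost 108, fixed 42 → total 150.
Compare {H-α, H-β}: shipping cost 123 + fixed 37 = 160.
Compare {H-α, H-γ, H-δ}: shipping cost 108 + fixed 53 = 161.
Compare {H-α, H-β, H-δ}: shipping cost 108 + fixed 54 = 162.
All other subsets cost ≥ 160. Minimum total cost: 150.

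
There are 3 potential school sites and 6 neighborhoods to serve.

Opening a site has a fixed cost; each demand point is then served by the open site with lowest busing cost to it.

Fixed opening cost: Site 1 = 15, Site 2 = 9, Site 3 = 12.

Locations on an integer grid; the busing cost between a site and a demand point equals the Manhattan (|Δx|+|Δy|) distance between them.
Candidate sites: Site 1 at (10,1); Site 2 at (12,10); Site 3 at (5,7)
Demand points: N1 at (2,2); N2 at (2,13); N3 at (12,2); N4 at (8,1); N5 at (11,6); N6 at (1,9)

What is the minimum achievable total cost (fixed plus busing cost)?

61

Open {Site 1, Site 3}: assign each demand point to its cheapest open site.
  N1→Site 3 8, N2→Site 3 9, N3→Site 1 3, N4→Site 1 2, N5→Site 1 6, N6→Site 3 6
  busing cost 34, fixed 27 → total 61.
Compare {Site 3}: busing cost 51 + fixed 12 = 63.
Compare {Site 2, Site 3}: busing cost 45 + fixed 21 = 66.
Compare {Site 1, Site 2}: busing cost 44 + fixed 24 = 68.
All other subsets cost ≥ 63. Minimum total cost: 61.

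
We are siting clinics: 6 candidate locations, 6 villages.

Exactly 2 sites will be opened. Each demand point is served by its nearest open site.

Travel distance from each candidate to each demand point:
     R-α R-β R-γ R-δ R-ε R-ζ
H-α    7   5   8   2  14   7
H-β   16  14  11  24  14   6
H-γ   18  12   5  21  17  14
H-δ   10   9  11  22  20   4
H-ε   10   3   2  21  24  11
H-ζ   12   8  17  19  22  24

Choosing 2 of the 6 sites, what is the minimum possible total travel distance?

Open {H-α, H-ε}.
  R-α→H-α 7, R-β→H-ε 3, R-γ→H-ε 2, R-δ→H-α 2, R-ε→H-α 14, R-ζ→H-α 7  ⇒ total 35.
Compare {H-α, H-γ}: total 40.
Compare {H-α, H-δ}: total 40.
No size-2 selection does better; minimum is 35.

35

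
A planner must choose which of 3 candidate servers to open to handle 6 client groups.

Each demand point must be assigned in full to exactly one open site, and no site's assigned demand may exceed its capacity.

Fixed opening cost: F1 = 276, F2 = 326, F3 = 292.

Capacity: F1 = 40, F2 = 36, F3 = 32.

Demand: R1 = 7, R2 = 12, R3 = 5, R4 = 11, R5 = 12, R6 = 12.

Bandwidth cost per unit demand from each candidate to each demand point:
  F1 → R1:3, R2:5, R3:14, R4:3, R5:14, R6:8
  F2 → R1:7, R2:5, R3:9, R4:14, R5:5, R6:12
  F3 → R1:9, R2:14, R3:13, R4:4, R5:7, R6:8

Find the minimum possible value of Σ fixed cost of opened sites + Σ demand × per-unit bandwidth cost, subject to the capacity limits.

Open {F1, F2}; cheapest assignment that respects the capacities:
  F1 (cap 40, load 30): R1, R4, R6 — cost 7×3 + 11×3 + 12×8 = 150
  F2 (cap 36, load 29): R2, R3, R5 — cost 12×5 + 5×9 + 12×5 = 165
  Shipping 315, fixed 602 → total 917.
  Any other capacity-feasible assignment to {F1, F2} ships for at least 315.
Compare {F1, F3}: its best feasible assignment gives total 927.
Compare {F2, F3}: its best feasible assignment gives total 972.
Every other set of open sites that can feasibly serve all demand totals ≥ 927 even under its best assignment. Minimum: 917.

917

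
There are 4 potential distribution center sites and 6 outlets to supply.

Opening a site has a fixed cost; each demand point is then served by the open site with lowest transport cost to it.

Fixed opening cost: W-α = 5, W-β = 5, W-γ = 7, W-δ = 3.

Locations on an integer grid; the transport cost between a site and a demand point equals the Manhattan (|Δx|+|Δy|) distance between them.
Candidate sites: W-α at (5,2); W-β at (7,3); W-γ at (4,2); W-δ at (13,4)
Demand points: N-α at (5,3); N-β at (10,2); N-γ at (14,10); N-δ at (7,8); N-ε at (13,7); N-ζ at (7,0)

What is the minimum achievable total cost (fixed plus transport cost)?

32

Open {W-β, W-δ}: assign each demand point to its cheapest open site.
  N-α→W-β 2, N-β→W-β 4, N-γ→W-δ 7, N-δ→W-β 5, N-ε→W-δ 3, N-ζ→W-β 3
  transport cost 24, fixed 8 → total 32.
Compare {W-α, W-δ}: transport cost 28 + fixed 8 = 36.
Compare {W-α, W-β, W-δ}: transport cost 23 + fixed 13 = 36.
Compare {W-β, W-γ, W-δ}: transport cost 24 + fixed 15 = 39.
All other subsets cost ≥ 36. Minimum total cost: 32.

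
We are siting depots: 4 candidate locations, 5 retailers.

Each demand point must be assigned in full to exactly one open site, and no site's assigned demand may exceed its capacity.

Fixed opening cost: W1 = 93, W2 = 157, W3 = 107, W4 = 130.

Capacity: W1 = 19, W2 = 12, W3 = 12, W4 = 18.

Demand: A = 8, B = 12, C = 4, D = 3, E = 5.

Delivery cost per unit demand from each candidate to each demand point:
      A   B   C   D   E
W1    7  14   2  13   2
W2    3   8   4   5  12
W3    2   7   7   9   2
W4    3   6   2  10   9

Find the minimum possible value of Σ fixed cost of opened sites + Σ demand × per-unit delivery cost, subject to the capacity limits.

399

Open {W1, W4}; cheapest assignment that respects the capacities:
  W1 (cap 19, load 17): A, C, E — cost 8×7 + 4×2 + 5×2 = 74
  W4 (cap 18, load 15): B, D — cost 12×6 + 3×10 = 102
  Shipping 176, fixed 223 → total 399.
  Any other capacity-feasible assignment to {W1, W4} ships for at least 176.
Compare {W1, W3, W4}: its best feasible assignment gives total 463.
Compare {W1, W2, W3}: its best feasible assignment gives total 498.
Every other set of open sites that can feasibly serve all demand totals ≥ 463 even under its best assignment. Minimum: 399.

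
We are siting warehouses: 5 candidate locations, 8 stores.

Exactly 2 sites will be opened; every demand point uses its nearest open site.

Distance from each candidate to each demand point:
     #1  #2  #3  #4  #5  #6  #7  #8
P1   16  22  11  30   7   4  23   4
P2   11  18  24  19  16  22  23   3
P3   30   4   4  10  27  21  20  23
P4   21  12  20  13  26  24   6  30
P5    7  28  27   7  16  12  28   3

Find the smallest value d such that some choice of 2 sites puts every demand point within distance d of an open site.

16

Open {P1, P4}.
  Farthest demand point is #1 at distance 16 (to P1); all others are ≤ 16.
With {P1, P3} the worst case is 20.
With {P3, P5} the worst case is 20.
No size-2 selection achieves below 16.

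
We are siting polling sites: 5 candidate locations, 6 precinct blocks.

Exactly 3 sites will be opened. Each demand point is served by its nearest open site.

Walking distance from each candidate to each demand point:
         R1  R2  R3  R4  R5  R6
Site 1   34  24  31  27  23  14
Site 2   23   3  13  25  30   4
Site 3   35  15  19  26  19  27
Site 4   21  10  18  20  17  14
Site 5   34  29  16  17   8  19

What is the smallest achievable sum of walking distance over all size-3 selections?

66

Open {Site 2, Site 4, Site 5}.
  R1→Site 4 21, R2→Site 2 3, R3→Site 2 13, R4→Site 5 17, R5→Site 5 8, R6→Site 2 4  ⇒ total 66.
Compare {Site 1, Site 2, Site 5}: total 68.
Compare {Site 2, Site 3, Site 5}: total 68.
No size-3 selection does better; minimum is 66.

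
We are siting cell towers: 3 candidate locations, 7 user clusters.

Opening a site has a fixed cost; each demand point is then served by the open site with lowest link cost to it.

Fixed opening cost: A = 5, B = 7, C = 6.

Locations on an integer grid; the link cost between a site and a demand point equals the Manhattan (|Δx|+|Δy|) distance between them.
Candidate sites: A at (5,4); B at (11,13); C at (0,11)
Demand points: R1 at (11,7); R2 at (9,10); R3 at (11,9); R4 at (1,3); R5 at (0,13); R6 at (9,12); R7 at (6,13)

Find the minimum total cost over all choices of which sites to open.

47

Open {B, C}: assign each demand point to its cheapest open site.
  R1→B 6, R2→B 5, R3→B 4, R4→C 9, R5→C 2, R6→B 3, R7→B 5
  link cost 34, fixed 13 → total 47.
Compare {A, B, C}: link cost 30 + fixed 18 = 48.
Compare {A, B}: link cost 39 + fixed 12 = 51.
Compare {B}: link cost 54 + fixed 7 = 61.
All other subsets cost ≥ 48. Minimum total cost: 47.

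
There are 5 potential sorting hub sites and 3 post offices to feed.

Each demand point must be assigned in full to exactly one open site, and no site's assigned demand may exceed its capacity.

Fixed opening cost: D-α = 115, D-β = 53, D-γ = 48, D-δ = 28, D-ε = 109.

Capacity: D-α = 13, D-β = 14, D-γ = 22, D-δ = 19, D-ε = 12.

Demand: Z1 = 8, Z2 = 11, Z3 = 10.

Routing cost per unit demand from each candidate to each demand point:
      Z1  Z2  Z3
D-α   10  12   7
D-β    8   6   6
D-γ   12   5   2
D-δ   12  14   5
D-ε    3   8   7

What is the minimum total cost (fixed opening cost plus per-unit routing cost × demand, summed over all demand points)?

Open {D-β, D-γ}; cheapest assignment that respects the capacities:
  D-β (cap 14, load 8): Z1 — cost 8×8 = 64
  D-γ (cap 22, load 21): Z2, Z3 — cost 11×5 + 10×2 = 75
  Shipping 139, fixed 101 → total 240.
  Any other capacity-feasible assignment to {D-β, D-γ} ships for at least 139.
Compare {D-γ, D-δ}: its best feasible assignment gives total 247.
Compare {D-γ, D-ε}: its best feasible assignment gives total 256.
Every other set of open sites that can feasibly serve all demand totals ≥ 247 even under its best assignment. Minimum: 240.

240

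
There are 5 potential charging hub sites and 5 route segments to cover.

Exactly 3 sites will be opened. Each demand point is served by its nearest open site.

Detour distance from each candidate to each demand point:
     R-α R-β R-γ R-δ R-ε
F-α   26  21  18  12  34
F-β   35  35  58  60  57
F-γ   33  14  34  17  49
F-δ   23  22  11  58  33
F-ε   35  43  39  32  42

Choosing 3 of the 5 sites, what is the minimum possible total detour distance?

93

Open {F-α, F-γ, F-δ}.
  R-α→F-δ 23, R-β→F-γ 14, R-γ→F-δ 11, R-δ→F-α 12, R-ε→F-δ 33  ⇒ total 93.
Compare {F-β, F-γ, F-δ}: total 98.
Compare {F-γ, F-δ, F-ε}: total 98.
No size-3 selection does better; minimum is 93.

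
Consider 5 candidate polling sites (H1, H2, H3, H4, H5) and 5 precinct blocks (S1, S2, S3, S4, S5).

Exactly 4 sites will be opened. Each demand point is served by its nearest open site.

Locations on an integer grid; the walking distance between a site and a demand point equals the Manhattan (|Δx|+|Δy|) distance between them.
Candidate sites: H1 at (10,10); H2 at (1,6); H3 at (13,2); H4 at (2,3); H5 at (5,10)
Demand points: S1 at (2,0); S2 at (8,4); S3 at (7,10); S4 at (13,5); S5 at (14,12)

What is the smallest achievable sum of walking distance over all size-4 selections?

21

Open {H1, H3, H4, H5}.
  S1→H4 3, S2→H3 7, S3→H5 2, S4→H3 3, S5→H1 6  ⇒ total 21.
Compare {H1, H2, H3, H4}: total 22.
Compare {H1, H2, H3, H5}: total 25.
No size-4 selection does better; minimum is 21.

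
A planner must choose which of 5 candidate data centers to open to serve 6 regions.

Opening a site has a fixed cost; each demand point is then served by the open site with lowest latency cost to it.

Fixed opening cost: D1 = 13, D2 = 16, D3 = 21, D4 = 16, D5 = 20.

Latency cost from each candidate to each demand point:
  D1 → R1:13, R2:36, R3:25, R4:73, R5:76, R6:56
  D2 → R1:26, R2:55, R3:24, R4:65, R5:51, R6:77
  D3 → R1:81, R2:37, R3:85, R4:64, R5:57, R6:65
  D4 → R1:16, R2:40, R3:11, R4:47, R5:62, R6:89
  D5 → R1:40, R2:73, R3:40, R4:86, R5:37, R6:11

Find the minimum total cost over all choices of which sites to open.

Open {D4, D5}: assign each demand point to its cheapest open site.
  R1→D4 16, R2→D4 40, R3→D4 11, R4→D4 47, R5→D5 37, R6→D5 11
  latency cost 162, fixed 36 → total 198.
Compare {D1, D4, D5}: latency cost 155 + fixed 49 = 204.
Compare {D2, D4, D5}: latency cost 162 + fixed 52 = 214.
Compare {D3, D4, D5}: latency cost 159 + fixed 57 = 216.
All other subsets cost ≥ 204. Minimum total cost: 198.

198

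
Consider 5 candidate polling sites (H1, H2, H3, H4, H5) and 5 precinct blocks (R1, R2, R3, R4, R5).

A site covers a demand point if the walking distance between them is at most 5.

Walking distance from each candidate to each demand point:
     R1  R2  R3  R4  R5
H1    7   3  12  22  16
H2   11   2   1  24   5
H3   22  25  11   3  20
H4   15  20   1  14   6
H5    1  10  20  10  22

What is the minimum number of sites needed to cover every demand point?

Coverage sets (demand points within 5 of each site):
  H1: {R2}
  H2: {R2, R3, R5}
  H3: {R4}
  H4: {R3}
  H5: {R1}
No 2 sites suffice: every size-2 union leaves at least one demand point uncovered.
But {H2, H3, H5} covers everything, so the minimum is 3.

3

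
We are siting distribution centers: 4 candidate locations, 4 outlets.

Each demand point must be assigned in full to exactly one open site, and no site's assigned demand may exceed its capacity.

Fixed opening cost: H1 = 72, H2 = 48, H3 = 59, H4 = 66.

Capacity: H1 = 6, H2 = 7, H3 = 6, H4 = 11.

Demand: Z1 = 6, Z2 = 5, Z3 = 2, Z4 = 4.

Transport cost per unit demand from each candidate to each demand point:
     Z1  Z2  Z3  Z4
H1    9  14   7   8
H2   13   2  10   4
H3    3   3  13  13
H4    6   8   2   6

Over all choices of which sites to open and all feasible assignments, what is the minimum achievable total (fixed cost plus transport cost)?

204

Open {H2, H4}; cheapest assignment that respects the capacities:
  H2 (cap 7, load 7): Z2, Z3 — cost 5×2 + 2×10 = 30
  H4 (cap 11, load 10): Z1, Z4 — cost 6×6 + 4×6 = 60
  Shipping 90, fixed 114 → total 204.
  Any other capacity-feasible assignment to {H2, H4} ships for at least 90.
Compare {H3, H4}: its best feasible assignment gives total 211.
Compare {H2, H3, H4}: its best feasible assignment gives total 229.
Every other set of open sites that can feasibly serve all demand totals ≥ 211 even under its best assignment. Minimum: 204.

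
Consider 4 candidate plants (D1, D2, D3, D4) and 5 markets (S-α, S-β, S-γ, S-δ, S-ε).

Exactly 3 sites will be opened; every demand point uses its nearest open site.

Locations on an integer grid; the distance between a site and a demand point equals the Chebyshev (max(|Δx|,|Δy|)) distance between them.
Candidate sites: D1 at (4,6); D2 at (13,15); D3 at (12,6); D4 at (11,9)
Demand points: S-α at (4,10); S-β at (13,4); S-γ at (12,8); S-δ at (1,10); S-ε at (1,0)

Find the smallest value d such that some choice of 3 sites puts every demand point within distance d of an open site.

Open {D1, D2, D3}.
  Farthest demand point is S-ε at distance 6 (to D1); all others are ≤ 6.
With {D1, D2, D4} the worst case is 6.
With {D1, D3, D4} the worst case is 6.
No size-3 selection achieves below 6.

6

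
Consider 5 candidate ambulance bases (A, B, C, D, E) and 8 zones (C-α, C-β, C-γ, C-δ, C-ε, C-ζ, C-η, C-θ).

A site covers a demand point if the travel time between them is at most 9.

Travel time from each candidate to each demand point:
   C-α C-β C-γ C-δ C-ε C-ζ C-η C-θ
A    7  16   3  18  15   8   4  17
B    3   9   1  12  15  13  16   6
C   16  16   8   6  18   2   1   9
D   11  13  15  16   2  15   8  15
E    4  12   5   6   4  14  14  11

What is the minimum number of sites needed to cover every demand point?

Coverage sets (demand points within 9 of each site):
  A: {C-α, C-γ, C-ζ, C-η}
  B: {C-α, C-β, C-γ, C-θ}
  C: {C-γ, C-δ, C-ζ, C-η, C-θ}
  D: {C-ε, C-η}
  E: {C-α, C-γ, C-δ, C-ε}
No 2 sites suffice: every size-2 union leaves at least one demand point uncovered.
But {A, B, E} covers everything, so the minimum is 3.

3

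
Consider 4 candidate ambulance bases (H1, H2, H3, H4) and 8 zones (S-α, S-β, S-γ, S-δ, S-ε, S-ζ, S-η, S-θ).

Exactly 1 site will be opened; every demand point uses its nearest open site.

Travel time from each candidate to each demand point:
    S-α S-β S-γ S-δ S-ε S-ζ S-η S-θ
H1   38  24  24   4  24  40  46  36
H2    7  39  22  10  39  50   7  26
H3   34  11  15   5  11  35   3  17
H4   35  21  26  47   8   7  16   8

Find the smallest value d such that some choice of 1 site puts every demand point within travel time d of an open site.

35

Open {H3}.
  Farthest demand point is S-ζ at travel time 35 (to H3); all others are ≤ 35.
With {H1} the worst case is 46.
With {H4} the worst case is 47.
No size-1 selection achieves below 35.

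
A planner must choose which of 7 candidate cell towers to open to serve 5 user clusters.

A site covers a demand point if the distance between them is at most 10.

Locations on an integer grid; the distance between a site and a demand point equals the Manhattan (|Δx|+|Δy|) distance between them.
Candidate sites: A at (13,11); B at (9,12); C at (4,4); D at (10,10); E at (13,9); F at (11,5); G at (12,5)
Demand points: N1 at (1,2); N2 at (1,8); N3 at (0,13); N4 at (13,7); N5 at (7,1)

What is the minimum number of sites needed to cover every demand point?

2

Coverage sets (demand points within 10 of each site):
  A: {N4}
  B: {N3, N4}
  C: {N1, N2, N5}
  D: {N4}
  E: {N4}
  F: {N4, N5}
  G: {N4, N5}
No single site covers all 5 demand points.
But {B, C} covers everything, so the minimum is 2.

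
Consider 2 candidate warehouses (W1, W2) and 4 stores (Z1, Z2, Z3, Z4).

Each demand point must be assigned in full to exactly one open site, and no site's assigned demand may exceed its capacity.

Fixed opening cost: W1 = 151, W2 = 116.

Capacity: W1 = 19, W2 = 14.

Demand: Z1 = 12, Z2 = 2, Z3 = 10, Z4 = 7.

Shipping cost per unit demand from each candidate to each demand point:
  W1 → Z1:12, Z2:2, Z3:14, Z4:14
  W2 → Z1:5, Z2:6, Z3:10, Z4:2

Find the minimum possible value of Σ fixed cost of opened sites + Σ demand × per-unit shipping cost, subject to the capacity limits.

569

Open {W1, W2}; cheapest assignment that respects the capacities:
  W1 (cap 19, load 19): Z2, Z3, Z4 — cost 2×2 + 10×14 + 7×14 = 242
  W2 (cap 14, load 12): Z1 — cost 12×5 = 60
  Shipping 302, fixed 267 → total 569.
  Any other capacity-feasible assignment to {W1, W2} ships for at least 302.
Total demand is 31 and no other set of sites has combined capacity ≥ 31, so {W1, W2} is the only feasible choice of open sites. Minimum: 569.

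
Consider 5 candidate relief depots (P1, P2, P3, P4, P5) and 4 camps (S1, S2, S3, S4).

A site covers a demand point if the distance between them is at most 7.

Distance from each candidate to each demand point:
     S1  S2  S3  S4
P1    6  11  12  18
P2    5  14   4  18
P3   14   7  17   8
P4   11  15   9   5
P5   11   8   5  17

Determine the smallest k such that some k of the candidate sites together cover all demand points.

3

Coverage sets (demand points within 7 of each site):
  P1: {S1}
  P2: {S1, S3}
  P3: {S2}
  P4: {S4}
  P5: {S3}
No 2 sites suffice: every size-2 union leaves at least one demand point uncovered.
But {P2, P3, P4} covers everything, so the minimum is 3.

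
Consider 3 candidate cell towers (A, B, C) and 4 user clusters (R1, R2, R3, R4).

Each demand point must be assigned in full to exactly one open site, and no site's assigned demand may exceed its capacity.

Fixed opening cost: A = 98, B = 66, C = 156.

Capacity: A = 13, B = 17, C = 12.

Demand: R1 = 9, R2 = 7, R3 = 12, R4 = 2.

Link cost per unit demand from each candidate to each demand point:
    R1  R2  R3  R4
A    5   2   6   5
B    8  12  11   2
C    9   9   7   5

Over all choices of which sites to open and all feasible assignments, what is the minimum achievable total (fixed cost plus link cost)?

494

Open {A, B, C}; cheapest assignment that respects the capacities:
  A (cap 13, load 7): R2 — cost 7×2 = 14
  B (cap 17, load 11): R1, R4 — cost 9×8 + 2×2 = 76
  C (cap 12, load 12): R3 — cost 12×7 = 84
  Shipping 174, fixed 320 → total 494.
  Any other capacity-feasible assignment to {A, B, C} ships for at least 174.
Total demand is 30; every other set of sites either has combined capacity below 30 or cannot fit the demands without splitting one across sites, so {A, B, C} is the only feasible choice of open sites. Minimum: 494.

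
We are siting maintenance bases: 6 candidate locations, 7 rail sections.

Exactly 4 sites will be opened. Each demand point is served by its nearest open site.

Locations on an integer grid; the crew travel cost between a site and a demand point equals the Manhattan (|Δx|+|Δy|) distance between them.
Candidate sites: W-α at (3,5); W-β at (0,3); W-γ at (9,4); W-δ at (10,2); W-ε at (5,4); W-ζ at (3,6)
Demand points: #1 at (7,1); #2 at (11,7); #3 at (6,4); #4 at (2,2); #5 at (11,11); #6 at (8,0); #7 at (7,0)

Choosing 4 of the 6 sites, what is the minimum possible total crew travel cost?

Open {W-β, W-γ, W-δ, W-ε}.
  #1→W-δ 4, #2→W-γ 5, #3→W-ε 1, #4→W-β 3, #5→W-γ 9, #6→W-δ 4, #7→W-δ 5  ⇒ total 31.
Compare {W-α, W-γ, W-δ, W-ε}: total 32.
Compare {W-α, W-β, W-γ, W-δ}: total 33.
No size-4 selection does better; minimum is 31.

31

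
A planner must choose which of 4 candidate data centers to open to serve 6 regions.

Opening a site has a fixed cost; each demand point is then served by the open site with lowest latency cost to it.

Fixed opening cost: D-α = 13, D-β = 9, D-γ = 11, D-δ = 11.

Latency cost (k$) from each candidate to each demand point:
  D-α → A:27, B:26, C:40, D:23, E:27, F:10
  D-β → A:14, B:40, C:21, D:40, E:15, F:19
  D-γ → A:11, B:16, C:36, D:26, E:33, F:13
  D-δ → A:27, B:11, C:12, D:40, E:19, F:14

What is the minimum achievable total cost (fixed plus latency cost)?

114

Open {D-γ, D-δ}: assign each demand point to its cheapest open site.
  A→D-γ 11, B→D-δ 11, C→D-δ 12, D→D-γ 26, E→D-δ 19, F→D-γ 13
  latency cost 92, fixed 22 → total 114.
Compare {D-α, D-β, D-δ}: latency cost 85 + fixed 33 = 118.
Compare {D-β, D-γ, D-δ}: latency cost 88 + fixed 31 = 119.
Compare {D-α, D-γ, D-δ}: latency cost 86 + fixed 35 = 121.
All other subsets cost ≥ 118. Minimum total cost: 114.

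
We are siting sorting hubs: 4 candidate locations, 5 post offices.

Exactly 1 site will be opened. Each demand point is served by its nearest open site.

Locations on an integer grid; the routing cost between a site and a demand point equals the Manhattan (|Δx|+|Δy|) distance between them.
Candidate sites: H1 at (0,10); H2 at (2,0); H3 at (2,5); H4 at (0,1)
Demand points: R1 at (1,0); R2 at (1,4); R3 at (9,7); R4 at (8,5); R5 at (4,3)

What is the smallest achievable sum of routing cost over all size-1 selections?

27

Open {H3}.
  R1→H3 6, R2→H3 2, R3→H3 9, R4→H3 6, R5→H3 4  ⇒ total 27.
Compare {H2}: total 36.
Compare {H4}: total 39.
No size-1 selection does better; minimum is 27.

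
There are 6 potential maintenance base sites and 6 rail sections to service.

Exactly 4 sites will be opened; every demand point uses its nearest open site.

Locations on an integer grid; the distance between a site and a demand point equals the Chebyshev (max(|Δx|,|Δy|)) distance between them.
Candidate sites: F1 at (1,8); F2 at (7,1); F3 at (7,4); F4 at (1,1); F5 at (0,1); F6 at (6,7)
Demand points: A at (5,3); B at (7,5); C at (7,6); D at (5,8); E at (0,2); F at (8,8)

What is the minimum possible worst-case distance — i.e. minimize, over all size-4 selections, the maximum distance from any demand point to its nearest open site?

2

Open {F1, F2, F4, F6}.
  Farthest demand point is A at distance 2 (to F2); all others are ≤ 2.
With {F1, F2, F5, F6} the worst case is 2.
With {F1, F3, F4, F6} the worst case is 2.
No size-4 selection achieves below 2.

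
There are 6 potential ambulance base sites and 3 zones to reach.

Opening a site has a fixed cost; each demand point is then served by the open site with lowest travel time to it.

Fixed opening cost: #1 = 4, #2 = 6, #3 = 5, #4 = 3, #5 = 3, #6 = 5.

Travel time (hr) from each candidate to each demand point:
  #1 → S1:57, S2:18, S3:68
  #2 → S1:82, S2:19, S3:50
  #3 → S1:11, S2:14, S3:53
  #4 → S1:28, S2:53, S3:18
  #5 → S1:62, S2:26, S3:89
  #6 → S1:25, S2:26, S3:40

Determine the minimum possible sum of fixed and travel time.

Open {#3, #4}: assign each demand point to its cheapest open site.
  S1→#3 11, S2→#3 14, S3→#4 18
  travel time 43, fixed 8 → total 51.
Compare {#3, #4, #5}: travel time 43 + fixed 11 = 54.
Compare {#1, #3, #4}: travel time 43 + fixed 12 = 55.
Compare {#3, #4, #6}: travel time 43 + fixed 13 = 56.
All other subsets cost ≥ 54. Minimum total cost: 51.

51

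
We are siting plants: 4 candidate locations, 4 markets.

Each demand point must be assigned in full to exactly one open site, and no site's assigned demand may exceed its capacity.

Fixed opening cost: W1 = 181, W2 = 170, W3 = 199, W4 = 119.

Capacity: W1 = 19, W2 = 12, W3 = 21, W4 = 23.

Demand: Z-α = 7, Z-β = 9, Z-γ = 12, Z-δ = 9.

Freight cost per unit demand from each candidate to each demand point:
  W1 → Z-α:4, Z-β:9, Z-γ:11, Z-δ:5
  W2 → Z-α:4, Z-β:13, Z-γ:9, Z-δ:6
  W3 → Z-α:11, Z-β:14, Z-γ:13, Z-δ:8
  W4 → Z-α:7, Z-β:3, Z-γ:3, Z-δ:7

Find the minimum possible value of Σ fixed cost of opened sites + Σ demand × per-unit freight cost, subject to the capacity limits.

Open {W1, W4}; cheapest assignment that respects the capacities:
  W1 (cap 19, load 16): Z-α, Z-δ — cost 7×4 + 9×5 = 73
  W4 (cap 23, load 21): Z-β, Z-γ — cost 9×3 + 12×3 = 63
  Shipping 136, fixed 300 → total 436.
  Any other capacity-feasible assignment to {W1, W4} ships for at least 136.
Compare {W3, W4}: its best feasible assignment gives total 530.
Compare {W1, W2, W4}: its best feasible assignment gives total 606.
Every other set of open sites that can feasibly serve all demand totals ≥ 530 even under its best assignment. Minimum: 436.

436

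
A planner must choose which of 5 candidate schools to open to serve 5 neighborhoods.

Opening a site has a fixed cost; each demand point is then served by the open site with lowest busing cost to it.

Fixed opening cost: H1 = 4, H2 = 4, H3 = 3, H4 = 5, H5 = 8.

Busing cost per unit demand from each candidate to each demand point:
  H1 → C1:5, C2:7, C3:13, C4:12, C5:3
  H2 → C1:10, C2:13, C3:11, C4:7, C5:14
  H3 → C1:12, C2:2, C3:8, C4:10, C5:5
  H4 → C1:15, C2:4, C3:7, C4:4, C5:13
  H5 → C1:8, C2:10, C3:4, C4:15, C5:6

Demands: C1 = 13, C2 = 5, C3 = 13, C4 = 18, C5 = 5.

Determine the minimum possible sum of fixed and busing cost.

234

Open {H1, H3, H4, H5}: assign each demand point to its cheapest open site.
  C1→H1 13×5=65, C2→H3 5×2=10, C3→H5 13×4=52, C4→H4 18×4=72, C5→H1 5×3=15
  busing cost 214, fixed 20 → total 234.
Compare {H1, H2, H3, H4, H5}: busing cost 214 + fixed 24 = 238.
Compare {H1, H4, H5}: busing cost 224 + fixed 17 = 241.
Compare {H1, H2, H4, H5}: busing cost 224 + fixed 21 = 245.
All other subsets cost ≥ 238. Minimum total cost: 234.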